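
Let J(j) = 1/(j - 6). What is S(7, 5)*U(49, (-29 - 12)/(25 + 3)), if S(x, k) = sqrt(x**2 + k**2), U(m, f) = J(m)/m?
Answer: sqrt(74)/2107 ≈ 0.0040827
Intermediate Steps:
J(j) = 1/(-6 + j)
U(m, f) = 1/(m*(-6 + m)) (U(m, f) = 1/((-6 + m)*m) = 1/(m*(-6 + m)))
S(x, k) = sqrt(k**2 + x**2)
S(7, 5)*U(49, (-29 - 12)/(25 + 3)) = sqrt(5**2 + 7**2)*(1/(49*(-6 + 49))) = sqrt(25 + 49)*((1/49)/43) = sqrt(74)*((1/49)*(1/43)) = sqrt(74)*(1/2107) = sqrt(74)/2107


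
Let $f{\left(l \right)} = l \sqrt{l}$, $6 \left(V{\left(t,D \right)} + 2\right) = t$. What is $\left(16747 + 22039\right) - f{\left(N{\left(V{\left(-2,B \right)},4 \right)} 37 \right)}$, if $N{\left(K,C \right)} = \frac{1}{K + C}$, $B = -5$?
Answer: $38786 - \frac{111 \sqrt{555}}{25} \approx 38681.0$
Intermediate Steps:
$V{\left(t,D \right)} = -2 + \frac{t}{6}$
$N{\left(K,C \right)} = \frac{1}{C + K}$
$f{\left(l \right)} = l^{\frac{3}{2}}$
$\left(16747 + 22039\right) - f{\left(N{\left(V{\left(-2,B \right)},4 \right)} 37 \right)} = \left(16747 + 22039\right) - \left(\frac{1}{4 + \left(-2 + \frac{1}{6} \left(-2\right)\right)} 37\right)^{\frac{3}{2}} = 38786 - \left(\frac{1}{4 - \frac{7}{3}} \cdot 37\right)^{\frac{3}{2}} = 38786 - \left(\frac{1}{\frac{5}{3}} \cdot 37\right)^{\frac{3}{2}} = 38786 - \left(\frac{3}{5} \cdot 37\right)^{\frac{3}{2}} = 38786 - \left(\frac{111}{5}\right)^{\frac{3}{2}} = 38786 - \frac{111 \sqrt{555}}{25}$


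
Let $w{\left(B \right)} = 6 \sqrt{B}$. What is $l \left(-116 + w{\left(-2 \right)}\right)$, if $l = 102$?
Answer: $-11832 + 612 i \sqrt{2} \approx -11832.0 + 865.5 i$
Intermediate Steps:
$l \left(-116 + w{\left(-2 \right)}\right) = 102 \left(-116 + 6 \sqrt{-2}\right) = 102 \left(-116 + 6 i \sqrt{2}\right) = -11832 + 612 i \sqrt{2}$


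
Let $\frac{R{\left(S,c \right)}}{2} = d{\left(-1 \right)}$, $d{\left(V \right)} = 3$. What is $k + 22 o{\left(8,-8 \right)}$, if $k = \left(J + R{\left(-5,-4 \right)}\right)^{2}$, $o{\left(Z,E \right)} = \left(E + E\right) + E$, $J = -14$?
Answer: $-464$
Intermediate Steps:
$R{\left(S,c \right)} = 6$ ($R{\left(S,c \right)} = 2 \cdot 3 = 6$)
$o{\left(Z,E \right)} = 3 E$ ($o{\left(Z,E \right)} = 2 E + E = 3 E$)
$k = 64$ ($k = \left(-14 + 6\right)^{2} = \left(-8\right)^{2} = 64$)
$k + 22 o{\left(8,-8 \right)} = 64 + 22 \cdot 3 \left(-8\right) = 64 + 22 \left(-24\right) = 64 - 528 = -464$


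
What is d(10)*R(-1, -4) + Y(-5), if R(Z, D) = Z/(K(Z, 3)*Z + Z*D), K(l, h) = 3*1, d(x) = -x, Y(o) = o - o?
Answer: 10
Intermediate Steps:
Y(o) = 0
K(l, h) = 3
R(Z, D) = Z/(3*Z + D*Z) (R(Z, D) = Z/(3*Z + Z*D) = Z/(3*Z + D*Z))
d(10)*R(-1, -4) + Y(-5) = (-1*10)/(3 - 4) + 0 = -10/(-1) + 0 = -10*(-1) + 0 = 10 + 0 = 10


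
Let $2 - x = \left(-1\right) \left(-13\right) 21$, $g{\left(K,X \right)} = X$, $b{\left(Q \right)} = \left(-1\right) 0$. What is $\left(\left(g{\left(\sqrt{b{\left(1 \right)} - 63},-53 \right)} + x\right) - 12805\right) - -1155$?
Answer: $-11974$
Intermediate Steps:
$b{\left(Q \right)} = 0$
$x = -271$ ($x = 2 - \left(-1\right) \left(-13\right) 21 = 2 - 13 \cdot 21 = 2 - 273 = -271$)
$\left(\left(g{\left(\sqrt{b{\left(1 \right)} - 63},-53 \right)} + x\right) - 12805\right) - -1155 = \left(\left(-53 - 271\right) - 12805\right) - -1155 = \left(-324 - 12805\right) + 1155 = -13129 + 1155 = -11974$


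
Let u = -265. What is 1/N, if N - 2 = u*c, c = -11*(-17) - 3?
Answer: -1/48758 ≈ -2.0509e-5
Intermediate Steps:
c = 184 (c = 187 - 3 = 184)
N = -48758 (N = 2 - 265*184 = 2 - 48760 = -48758)
1/N = 1/(-48758) = -1/48758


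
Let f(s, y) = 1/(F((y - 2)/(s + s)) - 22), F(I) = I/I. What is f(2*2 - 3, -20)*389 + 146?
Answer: 2677/21 ≈ 127.48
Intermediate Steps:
F(I) = 1
f(s, y) = -1/21 (f(s, y) = 1/(1 - 22) = 1/(-21) = -1/21)
f(2*2 - 3, -20)*389 + 146 = -1/21*389 + 146 = -389/21 + 146 = 2677/21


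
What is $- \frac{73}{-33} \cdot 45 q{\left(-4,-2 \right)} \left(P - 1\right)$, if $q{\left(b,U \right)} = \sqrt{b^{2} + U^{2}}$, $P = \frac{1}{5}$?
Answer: $- \frac{1752 \sqrt{5}}{11} \approx -356.14$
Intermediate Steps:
$P = \frac{1}{5} \approx 0.2$
$q{\left(b,U \right)} = \sqrt{U^{2} + b^{2}}$
$- \frac{73}{-33} \cdot 45 q{\left(-4,-2 \right)} \left(P - 1\right) = - \frac{73}{-33} \cdot 45 \sqrt{\left(-2\right)^{2} + \left(-4\right)^{2}} \left(\frac{1}{5} - 1\right) = \left(-73\right) \left(- \frac{1}{33}\right) 45 \sqrt{4 + 16} \left(- \frac{4}{5}\right) = \frac{73}{33} \cdot 45 \sqrt{20} \left(- \frac{4}{5}\right) = \frac{1095 \cdot 2 \sqrt{5} \left(- \frac{4}{5}\right)}{11} = \frac{1095 \left(- \frac{8 \sqrt{5}}{5}\right)}{11} = - \frac{1752 \sqrt{5}}{11}$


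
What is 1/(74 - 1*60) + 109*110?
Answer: 167861/14 ≈ 11990.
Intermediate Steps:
1/(74 - 1*60) + 109*110 = 1/(74 - 60) + 11990 = 1/14 + 11990 = 167861/14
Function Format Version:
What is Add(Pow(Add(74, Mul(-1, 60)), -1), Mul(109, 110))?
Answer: Rational(167861, 14) ≈ 11990.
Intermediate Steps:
Add(Pow(Add(74, Mul(-1, 60)), -1), Mul(109, 110)) = Add(Pow(Add(74, -60), -1), 11990) = Add(Pow(14, -1), 11990) = Add(Rational(1, 14), 11990) = Rational(167861, 14)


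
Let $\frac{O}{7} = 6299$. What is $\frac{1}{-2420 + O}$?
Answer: $\frac{1}{41673} \approx 2.3996 \cdot 10^{-5}$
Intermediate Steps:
$O = 44093$ ($O = 7 \cdot 6299 = 44093$)
$\frac{1}{-2420 + O} = \frac{1}{-2420 + 44093} = \frac{1}{41673}$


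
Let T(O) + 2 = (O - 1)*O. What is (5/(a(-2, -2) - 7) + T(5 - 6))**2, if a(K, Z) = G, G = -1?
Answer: 25/64 ≈ 0.39063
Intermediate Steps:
T(O) = -2 + O*(-1 + O) (T(O) = -2 + (O - 1)*O = -2 + (-1 + O)*O = -2 + O*(-1 + O))
a(K, Z) = -1
(5/(a(-2, -2) - 7) + T(5 - 6))**2 = (5/(-1 - 7) + (-2 + (5 - 6)**2 - (5 - 6)))**2 = (5/(-8) + (-2 + (-1)**2 - 1*(-1)))**2 = (-1/8*5 + (-2 + 1 + 1))**2 = (-5/8 + 0)**2 = (-5/8)**2 = 25/64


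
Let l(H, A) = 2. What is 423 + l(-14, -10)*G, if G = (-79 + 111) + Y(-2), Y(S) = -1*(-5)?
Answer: 497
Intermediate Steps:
Y(S) = 5
G = 37 (G = (-79 + 111) + 5 = 32 + 5 = 37)
423 + l(-14, -10)*G = 423 + 2*37 = 423 + 74 = 497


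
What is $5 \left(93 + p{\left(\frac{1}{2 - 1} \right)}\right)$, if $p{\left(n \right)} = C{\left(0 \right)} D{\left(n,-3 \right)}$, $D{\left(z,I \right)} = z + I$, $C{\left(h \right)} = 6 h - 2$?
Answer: $485$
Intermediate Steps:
$C{\left(h \right)} = -2 + 6 h$
$D{\left(z,I \right)} = I + z$
$p{\left(n \right)} = 6 - 2 n$ ($p{\left(n \right)} = \left(-2 + 6 \cdot 0\right) \left(-3 + n\right) = \left(-2 + 0\right) \left(-3 + n\right) = - 2 \left(-3 + n\right) = 6 - 2 n$)
$5 \left(93 + p{\left(\frac{1}{2 - 1} \right)}\right) = 5 \left(93 + \left(6 - \frac{2}{2 - 1}\right)\right) = 5 \left(93 + \left(6 - \frac{2}{1}\right)\right) = 5 \left(93 + \left(6 - 2\right)\right) = 5 \left(93 + 4\right) = 5 \cdot 97 = 485$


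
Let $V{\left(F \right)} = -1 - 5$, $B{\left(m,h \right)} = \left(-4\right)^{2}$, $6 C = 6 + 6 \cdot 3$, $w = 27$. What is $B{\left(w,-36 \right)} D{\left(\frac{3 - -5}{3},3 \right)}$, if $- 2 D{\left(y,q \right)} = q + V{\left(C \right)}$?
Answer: $24$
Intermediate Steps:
$C = 4$ ($C = \frac{6 + 6 \cdot 3}{6} = \frac{6 + 18}{6} = \frac{1}{6} \cdot 24 = 4$)
$B{\left(m,h \right)} = 16$
$V{\left(F \right)} = -6$ ($V{\left(F \right)} = -1 - 5 = -6$)
$D{\left(y,q \right)} = 3 - \frac{q}{2}$ ($D{\left(y,q \right)} = - \frac{q - 6}{2} = - \frac{-6 + q}{2} = 3 - \frac{q}{2}$)
$B{\left(w,-36 \right)} D{\left(\frac{3 - -5}{3},3 \right)} = 16 \left(3 - \frac{3}{2}\right) = 16 \cdot \frac{3}{2} = 24$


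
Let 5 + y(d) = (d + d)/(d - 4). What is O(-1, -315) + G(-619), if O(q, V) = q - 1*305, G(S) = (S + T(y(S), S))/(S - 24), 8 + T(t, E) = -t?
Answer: -122191490/400589 ≈ -305.03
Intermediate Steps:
y(d) = -5 + 2*d/(-4 + d) (y(d) = -5 + (d + d)/(d - 4) = -5 + (2*d)/(-4 + d) = -5 + 2*d/(-4 + d))
T(t, E) = -8 - t
G(S) = (-8 + S - (20 - 3*S)/(-4 + S))/(-24 + S) (G(S) = (S + (-8 - (20 - 3*S)/(-4 + S)))/(S - 24) = (S + (-8 - (20 - 3*S)/(-4 + S)))/(-24 + S) = (-8 + S - (20 - 3*S)/(-4 + S))/(-24 + S))
O(q, V) = -305 + q (O(q, V) = q - 305 = -305 + q)
O(-1, -315) + G(-619) = (-305 - 1) + (12 + (-619)² - 9*(-619))/(96 + (-619)² - 28*(-619)) = -306 + (12 + 383161 + 5571)/(96 + 383161 + 17332) = -306 + 388744/400589 = -122191490/400589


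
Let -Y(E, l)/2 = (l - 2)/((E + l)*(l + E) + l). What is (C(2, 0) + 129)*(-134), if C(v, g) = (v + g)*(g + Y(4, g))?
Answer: -17353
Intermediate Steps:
Y(E, l) = -2*(-2 + l)/(l + (E + l)²) (Y(E, l) = -2*(l - 2)/((E + l)*(l + E) + l) = -2*(-2 + l)/((E + l)*(E + l) + l) = -2*(-2 + l)/((E + l)² + l) = -2*(-2 + l)/(l + (E + l)²))
C(v, g) = (g + v)*(g + 2*(2 - g)/(g + (4 + g)²)) (C(v, g) = (v + g)*(g + 2*(2 - g)/(g + (4 + g)²)) = (g + v)*(g + 2*(2 - g)/(g + (4 + g)²)))
(C(2, 0) + 129)*(-134) = ((-2*0*(-2 + 0) - 2*2*(-2 + 0) + 0*(0 + 2)*(0 + (4 + 0)²))/(0 + (4 + 0)²) + 129)*(-134) = ((-2*0*(-2) - 2*2*(-2) + 0*2*(0 + 4²))/(0 + 4²) + 129)*(-134) = ((0 + 8 + 0*2*(0 + 16))/(0 + 16) + 129)*(-134) = ((0 + 8 + 0*2*16)/16 + 129)*(-134) = ((0 + 8 + 0)/16 + 129)*(-134) = ((1/16)*8 + 129)*(-134) = (½ + 129)*(-134) = (259/2)*(-134) = -17353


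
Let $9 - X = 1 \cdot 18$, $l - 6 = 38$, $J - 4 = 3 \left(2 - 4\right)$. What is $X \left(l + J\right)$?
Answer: $-378$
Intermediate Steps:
$J = -2$ ($J = 4 + 3 \left(2 - 4\right) = 4 + 3 \left(-2\right) = 4 - 6 = -2$)
$l = 44$ ($l = 6 + 38 = 44$)
$X = -9$ ($X = 9 - 1 \cdot 18 = 9 - 18 = -9$)
$X \left(l + J\right) = - 9 \left(44 - 2\right) = \left(-9\right) 42 = -378$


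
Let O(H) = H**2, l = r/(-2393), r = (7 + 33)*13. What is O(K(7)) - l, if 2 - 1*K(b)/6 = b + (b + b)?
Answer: 31099948/2393 ≈ 12996.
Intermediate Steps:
r = 520 (r = 40*13 = 520)
K(b) = 12 - 18*b (K(b) = 12 - 6*(b + (b + b)) = 12 - 6*(b + 2*b) = 12 - 18*b)
l = -520/2393 (l = 520/(-2393) = 520*(-1/2393) = -520/2393 ≈ -0.21730)
O(K(7)) - l = (12 - 18*7)**2 - 1*(-520/2393) = (12 - 126)**2 + 520/2393 = (-114)**2 + 520/2393 = 12996 + 520/2393 = 31099948/2393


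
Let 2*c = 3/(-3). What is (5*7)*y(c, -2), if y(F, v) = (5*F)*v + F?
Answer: 315/2 ≈ 157.50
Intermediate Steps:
c = -½ (c = (3/(-3))/2 = (3*(-⅓))/2 = (½)*(-1) = -½ ≈ -0.50000)
y(F, v) = F + 5*F*v (y(F, v) = 5*F*v + F = F + 5*F*v)
(5*7)*y(c, -2) = (5*7)*(-(1 + 5*(-2))/2) = 35*(-(1 - 10)/2) = 35*(-½*(-9)) = 35*(9/2) = 315/2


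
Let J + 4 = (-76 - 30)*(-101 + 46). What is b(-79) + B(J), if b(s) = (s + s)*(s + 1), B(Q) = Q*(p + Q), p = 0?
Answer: 33954600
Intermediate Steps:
J = 5826 (J = -4 + (-76 - 30)*(-101 + 46) = -4 - 106*(-55) = -4 + 5830 = 5826)
B(Q) = Q**2 (B(Q) = Q*(0 + Q) = Q*Q = Q**2)
b(s) = 2*s*(1 + s) (b(s) = (2*s)*(1 + s) = 2*s*(1 + s))
b(-79) + B(J) = 2*(-79)*(1 - 79) + 5826**2 = 2*(-79)*(-78) + 33942276 = 12324 + 33942276 = 33954600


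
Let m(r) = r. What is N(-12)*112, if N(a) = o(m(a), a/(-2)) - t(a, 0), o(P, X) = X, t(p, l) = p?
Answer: 2016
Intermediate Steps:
N(a) = -3*a/2 (N(a) = a/(-2) - a = a*(-1/2) - a = -a/2 - a = -3*a/2)
N(-12)*112 = -3/2*(-12)*112 = 18*112 = 2016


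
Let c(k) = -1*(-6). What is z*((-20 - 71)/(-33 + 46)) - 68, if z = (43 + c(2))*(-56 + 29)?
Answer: 9193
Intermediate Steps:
c(k) = 6
z = -1323 (z = (43 + 6)*(-56 + 29) = 49*(-27) = -1323)
z*((-20 - 71)/(-33 + 46)) - 68 = -1323*(-20 - 71)/(-33 + 46) - 68 = -(-120393)/13 - 68 = -1323*(-7) - 68 = 9261 - 68 = 9193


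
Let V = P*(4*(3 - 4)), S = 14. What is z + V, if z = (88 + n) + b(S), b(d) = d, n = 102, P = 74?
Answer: -92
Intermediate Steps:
V = -296 (V = 74*(4*(3 - 4)) = 74*(4*(-1)) = 74*(-4) = -296)
z = 204 (z = (88 + 102) + 14 = 190 + 14 = 204)
z + V = 204 - 296 = -92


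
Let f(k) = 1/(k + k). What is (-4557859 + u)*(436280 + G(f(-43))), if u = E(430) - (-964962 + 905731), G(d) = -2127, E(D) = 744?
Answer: -1952769832252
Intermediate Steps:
f(k) = 1/(2*k)
u = 59975 (u = 744 - (-964962 + 905731) = 744 - 1*(-59231) = 744 + 59231 = 59975)
(-4557859 + u)*(436280 + G(f(-43))) = (-4557859 + 59975)*(436280 - 2127) = -4497884*434153 = -1952769832252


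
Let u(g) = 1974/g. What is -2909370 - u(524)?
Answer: -762255927/262 ≈ -2.9094e+6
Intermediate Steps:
-2909370 - u(524) = -2909370 - 1974/524 = -2909370 - 1*987/262 = -2909370 - 987/262 = -762255927/262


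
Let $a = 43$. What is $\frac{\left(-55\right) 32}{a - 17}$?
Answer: $- \frac{880}{13} \approx -67.692$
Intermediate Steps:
$\frac{\left(-55\right) 32}{a - 17} = \frac{\left(-55\right) 32}{43 - 17} = - \frac{1760}{26} = \left(-1760\right) \frac{1}{26} = - \frac{880}{13}$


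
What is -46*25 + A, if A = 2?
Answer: -1148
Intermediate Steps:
-46*25 + A = -46*25 + 2 = -1150 + 2 = -1148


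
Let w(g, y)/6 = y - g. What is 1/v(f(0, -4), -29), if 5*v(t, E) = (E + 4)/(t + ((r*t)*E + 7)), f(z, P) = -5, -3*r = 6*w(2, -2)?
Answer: -6962/5 ≈ -1392.4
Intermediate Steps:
w(g, y) = -6*g + 6*y (w(g, y) = 6*(y - g) = -6*g + 6*y)
r = 48 (r = -2*(-6*2 + 6*(-2)) = -2*(-12 - 12) = -2*(-24) = -⅓*(-144) = 48)
v(t, E) = (4 + E)/(5*(7 + t + 48*E*t)) (v(t, E) = ((E + 4)/(t + ((48*t)*E + 7)))/5 = ((4 + E)/(t + (48*E*t + 7)))/5 = ((4 + E)/(t + (7 + 48*E*t)))/5 = ((4 + E)/(7 + t + 48*E*t))/5 = (4 + E)/(5*(7 + t + 48*E*t)))
1/v(f(0, -4), -29) = 1/((4 - 29)/(5*(7 - 5 + 48*(-29)*(-5)))) = 1/((⅕)*(-25)/(7 - 5 + 6960)) = 1/((⅕)*(-25)/6962) = 1/((⅕)*(1/6962)*(-25)) = 1/(-5/6962) = -6962/5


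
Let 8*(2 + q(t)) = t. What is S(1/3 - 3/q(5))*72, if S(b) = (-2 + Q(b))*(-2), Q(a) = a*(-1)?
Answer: 7152/11 ≈ 650.18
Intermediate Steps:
Q(a) = -a
q(t) = -2 + t/8
S(b) = 4 + 2*b (S(b) = (-2 - b)*(-2) = 4 + 2*b)
S(1/3 - 3/q(5))*72 = (4 + 2*(1/3 - 3/(-2 + (1/8)*5)))*72 = (4 + 2*(1*(1/3) - 3/(-2 + 5/8)))*72 = (4 + 2*(1/3 - 3/(-11/8)))*72 = (4 + 2*(1/3 - 3*(-8/11)))*72 = (4 + 2*(1/3 + 24/11))*72 = (4 + 2*(83/33))*72 = (4 + 166/33)*72 = (298/33)*72 = 7152/11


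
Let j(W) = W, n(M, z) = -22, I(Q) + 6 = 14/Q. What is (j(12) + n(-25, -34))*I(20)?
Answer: 53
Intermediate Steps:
I(Q) = -6 + 14/Q
(j(12) + n(-25, -34))*I(20) = (12 - 22)*(-6 + 14/20) = -10*(-6 + 14*(1/20)) = -10*(-6 + 7/10) = -10*(-53/10) = 53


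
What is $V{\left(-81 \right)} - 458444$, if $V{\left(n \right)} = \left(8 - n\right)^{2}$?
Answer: $-450523$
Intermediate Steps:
$V{\left(-81 \right)} - 458444 = \left(-8 - 81\right)^{2} - 458444 = \left(-89\right)^{2} - 458444 = 7921 - 458444 = -450523$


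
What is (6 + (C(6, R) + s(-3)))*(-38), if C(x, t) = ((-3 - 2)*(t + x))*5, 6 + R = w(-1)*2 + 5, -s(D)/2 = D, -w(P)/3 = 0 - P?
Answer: -1406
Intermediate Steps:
w(P) = 3*P (w(P) = -3*(0 - P) = -(-3)*P = 3*P)
s(D) = -2*D
R = -7 (R = -6 + ((3*(-1))*2 + 5) = -6 + (-3*2 + 5) = -6 + (-6 + 5) = -6 - 1 = -7)
C(x, t) = -25*t - 25*x (C(x, t) = -5*(t + x)*5 = (-5*t - 5*x)*5 = -25*t - 25*x)
(6 + (C(6, R) + s(-3)))*(-38) = (6 + ((-25*(-7) - 25*6) - 2*(-3)))*(-38) = (6 + ((175 - 150) + 6))*(-38) = (6 + (25 + 6))*(-38) = (6 + 31)*(-38) = 37*(-38) = -1406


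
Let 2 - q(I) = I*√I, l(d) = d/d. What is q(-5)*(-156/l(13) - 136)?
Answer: -584 - 1460*I*√5 ≈ -584.0 - 3264.7*I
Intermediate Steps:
l(d) = 1
q(I) = 2 - I^(3/2) (q(I) = 2 - I*√I = 2 - I^(3/2))
q(-5)*(-156/l(13) - 136) = (2 - (-5)^(3/2))*(-156/1 - 136) = (2 - (-5)*I*√5)*(-156*1 - 136) = (2 + 5*I*√5)*(-156 - 136) = (2 + 5*I*√5)*(-292) = -584 - 1460*I*√5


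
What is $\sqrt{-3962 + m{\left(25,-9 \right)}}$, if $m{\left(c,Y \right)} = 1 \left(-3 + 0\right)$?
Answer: $i \sqrt{3965} \approx 62.968 i$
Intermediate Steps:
$m{\left(c,Y \right)} = -3$ ($m{\left(c,Y \right)} = 1 \left(-3\right) = -3$)
$\sqrt{-3962 + m{\left(25,-9 \right)}} = \sqrt{-3962 - 3} = \sqrt{-3965} = i \sqrt{3965}$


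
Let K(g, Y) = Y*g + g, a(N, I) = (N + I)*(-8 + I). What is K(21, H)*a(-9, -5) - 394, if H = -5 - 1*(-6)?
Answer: 7250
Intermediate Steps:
a(N, I) = (-8 + I)*(I + N) (a(N, I) = (I + N)*(-8 + I) = (-8 + I)*(I + N))
H = 1 (H = -5 + 6 = 1)
K(g, Y) = g + Y*g
K(21, H)*a(-9, -5) - 394 = (21*(1 + 1))*((-5)² - 8*(-5) - 8*(-9) - 5*(-9)) - 394 = (21*2)*(25 + 40 + 72 + 45) - 394 = 42*182 - 394 = 7644 - 394 = 7250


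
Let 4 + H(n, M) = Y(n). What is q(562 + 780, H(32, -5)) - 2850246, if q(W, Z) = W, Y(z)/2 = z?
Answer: -2848904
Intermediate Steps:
Y(z) = 2*z
H(n, M) = -4 + 2*n
q(562 + 780, H(32, -5)) - 2850246 = (562 + 780) - 2850246 = 1342 - 2850246 = -2848904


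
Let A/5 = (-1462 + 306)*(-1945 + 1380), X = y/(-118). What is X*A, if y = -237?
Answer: 386985450/59 ≈ 6.5591e+6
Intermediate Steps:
X = 237/118 (X = -237/(-118) = -237*(-1/118) = 237/118 ≈ 2.0085)
A = 3265700 (A = 5*((-1462 + 306)*(-1945 + 1380)) = 5*(-1156*(-565)) = 5*653140 = 3265700)
X*A = (237/118)*3265700 = 386985450/59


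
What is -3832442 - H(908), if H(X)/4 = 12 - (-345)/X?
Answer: -869975575/227 ≈ -3.8325e+6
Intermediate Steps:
H(X) = 48 + 1380/X (H(X) = 4*(12 - (-345)/X) = 4*(12 + 345/X) = 48 + 1380/X)
-3832442 - H(908) = -3832442 - (48 + 1380/908) = -3832442 - (48 + 1380*(1/908)) = -3832442 - (48 + 345/227) = -3832442 - 1*11241/227 = -3832442 - 11241/227 = -869975575/227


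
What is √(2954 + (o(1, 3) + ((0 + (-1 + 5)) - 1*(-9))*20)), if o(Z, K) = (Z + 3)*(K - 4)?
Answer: √3210 ≈ 56.657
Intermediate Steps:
o(Z, K) = (-4 + K)*(3 + Z) (o(Z, K) = (3 + Z)*(-4 + K) = (-4 + K)*(3 + Z))
√(2954 + (o(1, 3) + ((0 + (-1 + 5)) - 1*(-9))*20)) = √(2954 + ((-12 - 4*1 + 3*3 + 3*1) + ((0 + (-1 + 5)) - 1*(-9))*20)) = √(2954 + ((-12 - 4 + 9 + 3) + ((0 + 4) + 9)*20)) = √(2954 + (-4 + (4 + 9)*20)) = √(2954 + (-4 + 13*20)) = √(2954 + (-4 + 260)) = √(2954 + 256) = √3210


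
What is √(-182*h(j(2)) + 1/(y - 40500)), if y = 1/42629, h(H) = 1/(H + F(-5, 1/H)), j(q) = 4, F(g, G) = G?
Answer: I*√36889340155737526953095/29350066483 ≈ 6.544*I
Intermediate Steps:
h(H) = 1/(H + 1/H)
y = 1/42629 ≈ 2.3458e-5
√(-182*h(j(2)) + 1/(y - 40500)) = √(-728/(1 + 4²) + 1/(1/42629 - 40500)) = √(-728/(1 + 16) + 1/(-1726474499/42629)) = √(-728/17 - 42629/1726474499) = √(-1256874159965/29350066483) = I*√36889340155737526953095/29350066483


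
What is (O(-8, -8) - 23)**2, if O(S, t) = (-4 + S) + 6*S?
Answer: 6889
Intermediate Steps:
O(S, t) = -4 + 7*S
(O(-8, -8) - 23)**2 = ((-4 + 7*(-8)) - 23)**2 = ((-4 - 56) - 23)**2 = (-60 - 23)**2 = (-83)**2 = 6889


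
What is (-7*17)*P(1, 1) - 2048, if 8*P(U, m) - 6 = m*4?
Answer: -8787/4 ≈ -2196.8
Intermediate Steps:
P(U, m) = 3/4 + m/2 (P(U, m) = 3/4 + (m*4)/8 = 3/4 + (4*m)/8 = 3/4 + m/2)
(-7*17)*P(1, 1) - 2048 = (-7*17)*(3/4 + (1/2)*1) - 2048 = -119*(3/4 + 1/2) - 2048 = -119*5/4 - 2048 = -595/4 - 2048 = -8787/4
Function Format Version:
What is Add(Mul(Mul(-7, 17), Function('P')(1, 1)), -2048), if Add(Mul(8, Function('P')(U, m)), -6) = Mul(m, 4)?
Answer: Rational(-8787, 4) ≈ -2196.8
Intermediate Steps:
Function('P')(U, m) = Add(Rational(3, 4), Mul(Rational(1, 2), m)) (Function('P')(U, m) = Add(Rational(3, 4), Mul(Rational(1, 8), Mul(m, 4))) = Add(Rational(3, 4), Mul(Rational(1, 8), Mul(4, m))) = Add(Rational(3, 4), Mul(Rational(1, 2), m)))
Add(Mul(Mul(-7, 17), Function('P')(1, 1)), -2048) = Add(Mul(Mul(-7, 17), Add(Rational(3, 4), Mul(Rational(1, 2), 1))), -2048) = Add(Mul(-119, Add(Rational(3, 4), Rational(1, 2))), -2048) = Add(Mul(-119, Rational(5, 4)), -2048) = Add(Rational(-595, 4), -2048) = Rational(-8787, 4)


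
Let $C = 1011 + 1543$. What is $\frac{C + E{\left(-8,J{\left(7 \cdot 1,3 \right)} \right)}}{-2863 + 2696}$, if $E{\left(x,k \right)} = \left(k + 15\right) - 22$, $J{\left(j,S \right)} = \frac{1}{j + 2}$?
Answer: $- \frac{22924}{1503} \approx -15.252$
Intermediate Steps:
$C = 2554$
$J{\left(j,S \right)} = \frac{1}{2 + j}$
$E{\left(x,k \right)} = -7 + k$ ($E{\left(x,k \right)} = \left(15 + k\right) - 22 = -7 + k$)
$\frac{C + E{\left(-8,J{\left(7 \cdot 1,3 \right)} \right)}}{-2863 + 2696} = \frac{2554 - \left(7 - \frac{1}{2 + 7 \cdot 1}\right)}{-2863 + 2696} = \frac{2554 - \left(7 - \frac{1}{2 + 7}\right)}{-167} = \left(2554 - \left(7 - \frac{1}{9}\right)\right) \left(- \frac{1}{167}\right) = \left(2554 + \left(-7 + \frac{1}{9}\right)\right) \left(- \frac{1}{167}\right) = \left(2554 - \frac{62}{9}\right) \left(- \frac{1}{167}\right) = \frac{22924}{9} \left(- \frac{1}{167}\right) = - \frac{22924}{1503}$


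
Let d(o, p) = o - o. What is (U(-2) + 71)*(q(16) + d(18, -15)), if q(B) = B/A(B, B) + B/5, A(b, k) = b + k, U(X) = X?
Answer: 2553/10 ≈ 255.30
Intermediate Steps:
d(o, p) = 0
q(B) = ½ + B/5 (q(B) = B/(B + B) + B/5 = B/((2*B)) + B*(⅕) = B*(1/(2*B)) + B/5 = ½ + B/5)
(U(-2) + 71)*(q(16) + d(18, -15)) = (-2 + 71)*((½ + (⅕)*16) + 0) = 69*((½ + 16/5) + 0) = 69*(37/10 + 0) = 69*(37/10) = 2553/10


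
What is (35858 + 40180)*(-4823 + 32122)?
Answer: 2075761362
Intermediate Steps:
(35858 + 40180)*(-4823 + 32122) = 76038*27299 = 2075761362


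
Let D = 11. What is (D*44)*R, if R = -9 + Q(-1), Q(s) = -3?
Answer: -5808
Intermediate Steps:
R = -12 (R = -9 - 3 = -12)
(D*44)*R = (11*44)*(-12) = 484*(-12) = -5808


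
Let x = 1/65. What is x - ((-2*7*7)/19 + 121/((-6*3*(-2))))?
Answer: 80569/44460 ≈ 1.8122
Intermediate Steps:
x = 1/65 ≈ 0.015385
x - ((-2*7*7)/19 + 121/((-6*3*(-2)))) = 1/65 - ((-2*7*7)/19 + 121/((-6*3*(-2)))) = 1/65 - (-14*7*(1/19) + 121/((-18*(-2)))) = 1/65 - (-98*1/19 + 121/36) = 1/65 - (-98/19 + 121*(1/36)) = 1/65 - (-98/19 + 121/36) = 1/65 - 1*(-1229/684) = 1/65 + 1229/684 = 80569/44460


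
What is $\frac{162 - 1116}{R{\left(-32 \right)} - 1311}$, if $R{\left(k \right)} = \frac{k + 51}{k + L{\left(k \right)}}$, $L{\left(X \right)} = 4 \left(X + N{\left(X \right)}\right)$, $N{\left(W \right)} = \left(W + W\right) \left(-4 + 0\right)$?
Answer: $\frac{824256}{1132685} \approx 0.7277$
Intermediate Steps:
$N{\left(W \right)} = - 8 W$ ($N{\left(W \right)} = 2 W \left(-4\right) = - 8 W$)
$L{\left(X \right)} = - 28 X$ ($L{\left(X \right)} = 4 \left(X - 8 X\right) = 4 \left(- 7 X\right) = - 28 X$)
$R{\left(k \right)} = - \frac{51 + k}{27 k}$ ($R{\left(k \right)} = \frac{k + 51}{k - 28 k} = \frac{51 + k}{\left(-27\right) k} = \left(51 + k\right) \left(- \frac{1}{27 k}\right) = - \frac{51 + k}{27 k}$)
$\frac{162 - 1116}{R{\left(-32 \right)} - 1311} = \frac{162 - 1116}{\frac{-51 - -32}{27 \left(-32\right)} - 1311} = - \frac{954}{\frac{1}{27} \left(- \frac{1}{32}\right) \left(-51 + 32\right) - 1311} = - \frac{954}{\frac{1}{27} \left(- \frac{1}{32}\right) \left(-19\right) - 1311} = - \frac{954}{\frac{19}{864} - 1311} = - \frac{954}{- \frac{1132685}{864}} = \left(-954\right) \left(- \frac{864}{1132685}\right) = \frac{824256}{1132685}$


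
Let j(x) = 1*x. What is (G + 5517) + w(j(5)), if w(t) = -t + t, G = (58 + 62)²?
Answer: 19917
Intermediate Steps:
j(x) = x
G = 14400 (G = 120² = 14400)
w(t) = 0
(G + 5517) + w(j(5)) = (14400 + 5517) + 0 = 19917 + 0 = 19917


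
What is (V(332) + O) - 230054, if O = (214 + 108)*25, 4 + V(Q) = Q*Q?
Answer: -111784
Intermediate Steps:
V(Q) = -4 + Q² (V(Q) = -4 + Q*Q = -4 + Q²)
O = 8050 (O = 322*25 = 8050)
(V(332) + O) - 230054 = ((-4 + 332²) + 8050) - 230054 = ((-4 + 110224) + 8050) - 230054 = (110220 + 8050) - 230054 = 118270 - 230054 = -111784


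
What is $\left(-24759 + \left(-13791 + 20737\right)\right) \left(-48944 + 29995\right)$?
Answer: $337538537$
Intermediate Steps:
$\left(-24759 + \left(-13791 + 20737\right)\right) \left(-48944 + 29995\right) = \left(-24759 + 6946\right) \left(-18949\right) = \left(-17813\right) \left(-18949\right) = 337538537$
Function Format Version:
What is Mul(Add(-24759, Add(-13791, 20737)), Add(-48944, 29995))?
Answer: 337538537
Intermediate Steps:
Mul(Add(-24759, Add(-13791, 20737)), Add(-48944, 29995)) = Mul(Add(-24759, 6946), -18949) = Mul(-17813, -18949) = 337538537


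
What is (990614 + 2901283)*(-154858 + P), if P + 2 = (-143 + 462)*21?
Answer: -576627351417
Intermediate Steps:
P = 6697 (P = -2 + (-143 + 462)*21 = -2 + 319*21 = -2 + 6699 = 6697)
(990614 + 2901283)*(-154858 + P) = (990614 + 2901283)*(-154858 + 6697) = 3891897*(-148161) = -576627351417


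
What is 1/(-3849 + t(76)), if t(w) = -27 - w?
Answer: -1/3952 ≈ -0.00025304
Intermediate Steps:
1/(-3849 + t(76)) = 1/(-3849 + (-27 - 1*76)) = 1/(-3849 + (-27 - 76)) = 1/(-3849 - 103) = 1/(-3952) = -1/3952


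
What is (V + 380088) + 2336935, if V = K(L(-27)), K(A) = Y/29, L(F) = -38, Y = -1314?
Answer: 78792353/29 ≈ 2.7170e+6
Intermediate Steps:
K(A) = -1314/29
V = -1314/29 ≈ -45.310
(V + 380088) + 2336935 = (-1314/29 + 380088) + 2336935 = 11021238/29 + 2336935 = 78792353/29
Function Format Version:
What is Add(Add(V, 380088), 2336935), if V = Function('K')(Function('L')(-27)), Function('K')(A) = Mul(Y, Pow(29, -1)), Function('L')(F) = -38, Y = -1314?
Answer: Rational(78792353, 29) ≈ 2.7170e+6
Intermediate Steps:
Function('K')(A) = Rational(-1314, 29) (Function('K')(A) = Mul(-1314, Pow(29, -1)) = Mul(-1314, Rational(1, 29)) = Rational(-1314, 29))
V = Rational(-1314, 29) ≈ -45.310
Add(Add(V, 380088), 2336935) = Add(Add(Rational(-1314, 29), 380088), 2336935) = Add(Rational(11021238, 29), 2336935) = Rational(78792353, 29)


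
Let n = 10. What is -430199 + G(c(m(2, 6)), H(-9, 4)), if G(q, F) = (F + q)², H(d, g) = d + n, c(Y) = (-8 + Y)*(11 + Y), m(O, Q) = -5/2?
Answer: -6758575/16 ≈ -4.2241e+5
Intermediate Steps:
m(O, Q) = -5/2 (m(O, Q) = -5*½ = -5/2)
H(d, g) = 10 + d (H(d, g) = d + 10 = 10 + d)
-430199 + G(c(m(2, 6)), H(-9, 4)) = -430199 + ((10 - 9) + (-88 + (-5/2)² + 3*(-5/2)))² = -430199 + (1 + (-88 + 25/4 - 15/2))² = -430199 + (1 - 357/4)² = -430199 + (-353/4)² = -430199 + 124609/16 = -6758575/16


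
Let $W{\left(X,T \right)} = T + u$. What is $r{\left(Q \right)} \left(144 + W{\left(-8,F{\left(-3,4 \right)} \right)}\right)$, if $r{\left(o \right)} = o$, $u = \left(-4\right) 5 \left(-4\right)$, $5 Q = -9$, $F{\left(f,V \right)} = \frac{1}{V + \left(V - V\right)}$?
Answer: $- \frac{8073}{20} \approx -403.65$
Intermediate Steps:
$F{\left(f,V \right)} = \frac{1}{V}$ ($F{\left(f,V \right)} = \frac{1}{V + 0} = \frac{1}{V}$)
$Q = - \frac{9}{5}$ ($Q = \frac{1}{5} \left(-9\right) = - \frac{9}{5} \approx -1.8$)
$u = 80$ ($u = \left(-20\right) \left(-4\right) = 80$)
$W{\left(X,T \right)} = 80 + T$ ($W{\left(X,T \right)} = T + 80 = 80 + T$)
$r{\left(Q \right)} \left(144 + W{\left(-8,F{\left(-3,4 \right)} \right)}\right) = - \frac{9 \left(144 + \left(80 + \frac{1}{4}\right)\right)}{5} = - \frac{9 \left(144 + \frac{321}{4}\right)}{5} = \left(- \frac{9}{5}\right) \frac{897}{4} = - \frac{8073}{20}$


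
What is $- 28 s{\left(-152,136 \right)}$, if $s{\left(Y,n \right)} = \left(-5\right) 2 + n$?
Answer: $-3528$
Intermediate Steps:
$s{\left(Y,n \right)} = -10 + n$
$- 28 s{\left(-152,136 \right)} = - 28 \left(-10 + 136\right) = \left(-28\right) 126 = -3528$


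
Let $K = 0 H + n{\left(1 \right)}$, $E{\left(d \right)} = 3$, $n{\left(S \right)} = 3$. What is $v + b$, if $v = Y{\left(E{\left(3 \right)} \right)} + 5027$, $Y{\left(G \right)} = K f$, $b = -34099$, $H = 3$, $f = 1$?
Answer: $-29069$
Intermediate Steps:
$K = 3$ ($K = 0 \cdot 3 + 3 = 0 + 3 = 3$)
$Y{\left(G \right)} = 3$ ($Y{\left(G \right)} = 3 \cdot 1 = 3$)
$v = 5030$ ($v = 3 + 5027 = 5030$)
$v + b = 5030 - 34099 = -29069$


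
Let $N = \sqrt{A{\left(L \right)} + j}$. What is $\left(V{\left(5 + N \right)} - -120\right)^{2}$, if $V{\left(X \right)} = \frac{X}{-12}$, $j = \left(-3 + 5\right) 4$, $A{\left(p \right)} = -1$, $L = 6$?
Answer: $\frac{\left(1435 - \sqrt{7}\right)^{2}}{144} \approx 14247.0$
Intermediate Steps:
$j = 8$ ($j = 2 \cdot 4 = 8$)
$N = \sqrt{7}$ ($N = \sqrt{-1 + 8} = \sqrt{7} \approx 2.6458$)
$V{\left(X \right)} = - \frac{X}{12}$ ($V{\left(X \right)} = X \left(- \frac{1}{12}\right) = - \frac{X}{12}$)
$\left(V{\left(5 + N \right)} - -120\right)^{2} = \left(- \frac{5 + \sqrt{7}}{12} - -120\right)^{2} = \left(\left(- \frac{5}{12} - \frac{\sqrt{7}}{12}\right) + 120\right)^{2} = \left(\frac{1435}{12} - \frac{\sqrt{7}}{12}\right)^{2}$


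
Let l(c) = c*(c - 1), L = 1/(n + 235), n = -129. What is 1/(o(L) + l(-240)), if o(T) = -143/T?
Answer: 1/42682 ≈ 2.3429e-5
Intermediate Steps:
L = 1/106 (L = 1/(-129 + 235) = 1/106 ≈ 0.0094340)
l(c) = c*(-1 + c)
1/(o(L) + l(-240)) = 1/(-143/1/106 - 240*(-1 - 240)) = 1/(-143*106 - 240*(-241)) = 1/(-15158 + 57840) = 1/42682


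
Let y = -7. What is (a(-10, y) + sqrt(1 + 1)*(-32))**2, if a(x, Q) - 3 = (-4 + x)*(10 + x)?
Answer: 2057 - 192*sqrt(2) ≈ 1785.5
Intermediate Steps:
a(x, Q) = 3 + (-4 + x)*(10 + x)
(a(-10, y) + sqrt(1 + 1)*(-32))**2 = ((-37 + (-10)**2 + 6*(-10)) + sqrt(1 + 1)*(-32))**2 = ((-37 + 100 - 60) + sqrt(2)*(-32))**2 = (3 - 32*sqrt(2))**2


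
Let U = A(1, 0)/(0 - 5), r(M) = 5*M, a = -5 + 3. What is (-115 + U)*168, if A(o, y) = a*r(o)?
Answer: -18984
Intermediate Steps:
a = -2
A(o, y) = -10*o
U = 2 (U = (-10*1)/(0 - 5) = -10/(-5) = -10*(-⅕) = 2)
(-115 + U)*168 = (-115 + 2)*168 = -113*168 = -18984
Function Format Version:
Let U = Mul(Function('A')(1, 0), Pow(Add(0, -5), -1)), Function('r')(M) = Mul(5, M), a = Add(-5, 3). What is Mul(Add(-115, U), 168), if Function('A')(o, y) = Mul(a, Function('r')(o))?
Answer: -18984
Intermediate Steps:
a = -2
Function('A')(o, y) = Mul(-10, o) (Function('A')(o, y) = Mul(-2, Mul(5, o)) = Mul(-10, o))
U = 2 (U = Mul(Mul(-10, 1), Pow(Add(0, -5), -1)) = Mul(-10, Pow(-5, -1)) = Mul(-10, Rational(-1, 5)) = 2)
Mul(Add(-115, U), 168) = Mul(Add(-115, 2), 168) = Mul(-113, 168) = -18984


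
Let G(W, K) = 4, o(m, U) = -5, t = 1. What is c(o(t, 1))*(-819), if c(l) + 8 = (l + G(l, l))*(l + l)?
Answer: -1638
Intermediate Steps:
c(l) = -8 + 2*l*(4 + l) (c(l) = -8 + (l + 4)*(l + l) = -8 + (4 + l)*(2*l) = -8 + 2*l*(4 + l))
c(o(t, 1))*(-819) = (-8 + 2*(-5)**2 + 8*(-5))*(-819) = (-8 + 2*25 - 40)*(-819) = (-8 + 50 - 40)*(-819) = 2*(-819) = -1638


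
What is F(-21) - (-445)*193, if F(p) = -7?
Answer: 85878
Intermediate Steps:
F(-21) - (-445)*193 = -7 - (-445)*193 = -7 - 445*(-193) = -7 + 85885 = 85878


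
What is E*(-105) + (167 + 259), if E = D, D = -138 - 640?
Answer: 82116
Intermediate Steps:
D = -778
E = -778
E*(-105) + (167 + 259) = -778*(-105) + (167 + 259) = 81690 + 426 = 82116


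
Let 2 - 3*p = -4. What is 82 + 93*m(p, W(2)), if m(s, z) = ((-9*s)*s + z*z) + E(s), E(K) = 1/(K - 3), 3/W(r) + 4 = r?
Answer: -12599/4 ≈ -3149.8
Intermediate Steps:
p = 2 (p = ⅔ - ⅓*(-4) = ⅔ + 4/3 = 2)
W(r) = 3/(-4 + r)
E(K) = 1/(-3 + K)
m(s, z) = z² + 1/(-3 + s) - 9*s² (m(s, z) = ((-9*s)*s + z*z) + 1/(-3 + s) = (-9*s² + z²) + 1/(-3 + s) = (z² - 9*s²) + 1/(-3 + s) = z² + 1/(-3 + s) - 9*s²)
82 + 93*m(p, W(2)) = 82 + 93*((1 + (-3 + 2)*((3/(-4 + 2))² - 9*2²))/(-3 + 2)) = 82 + 93*((1 - ((3/(-2))² - 9*4))/(-1)) = 82 + 93*(-(1 - ((3*(-½))² - 36))) = 82 + 93*(-(1 - ((-3/2)² - 36))) = 82 + 93*(-(1 - (9/4 - 36))) = 82 + 93*(-(1 - 1*(-135/4))) = 82 + 93*(-(1 + 135/4)) = 82 + 93*(-1*139/4) = 82 + 93*(-139/4) = 82 - 12927/4 = -12599/4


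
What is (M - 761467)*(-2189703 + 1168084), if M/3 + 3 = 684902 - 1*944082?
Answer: 1572287986904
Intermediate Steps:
M = -777549 (M = -9 + 3*(684902 - 1*944082) = -9 + 3*(684902 - 944082) = -9 + 3*(-259180) = -9 - 777540 = -777549)
(M - 761467)*(-2189703 + 1168084) = (-777549 - 761467)*(-2189703 + 1168084) = -1539016*(-1021619) = 1572287986904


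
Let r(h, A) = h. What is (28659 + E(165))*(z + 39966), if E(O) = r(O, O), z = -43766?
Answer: -109531200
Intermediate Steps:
E(O) = O
(28659 + E(165))*(z + 39966) = (28659 + 165)*(-43766 + 39966) = 28824*(-3800) = -109531200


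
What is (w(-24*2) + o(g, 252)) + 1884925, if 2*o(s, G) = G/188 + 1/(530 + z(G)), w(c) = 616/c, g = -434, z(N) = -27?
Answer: 267367346401/141846 ≈ 1.8849e+6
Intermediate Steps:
o(s, G) = 1/1006 + G/376 (o(s, G) = (G/188 + 1/(530 - 27))/2 = (G*(1/188) + 1/503)/2 = (G/188 + 1/503)/2 = (1/503 + G/188)/2 = 1/1006 + G/376)
(w(-24*2) + o(g, 252)) + 1884925 = (616/((-24*2)) + (1/1006 + (1/376)*252)) + 1884925 = (616/(-48) + (1/1006 + 63/94)) + 1884925 = (616*(-1/48) + 15868/23641) + 1884925 = (-77/6 + 15868/23641) + 1884925 = -1725149/141846 + 1884925 = 267367346401/141846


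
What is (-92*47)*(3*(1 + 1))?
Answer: -25944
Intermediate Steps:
(-92*47)*(3*(1 + 1)) = -12972*2 = -4324*6 = -25944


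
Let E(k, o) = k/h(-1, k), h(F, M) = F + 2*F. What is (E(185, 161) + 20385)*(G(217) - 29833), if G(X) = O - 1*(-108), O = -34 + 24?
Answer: -1812942950/3 ≈ -6.0431e+8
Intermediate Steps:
O = -10
h(F, M) = 3*F
G(X) = 98 (G(X) = -10 - 1*(-108) = -10 + 108 = 98)
E(k, o) = -k/3 (E(k, o) = k/((3*(-1))) = k/(-3) = k*(-1/3) = -k/3)
(E(185, 161) + 20385)*(G(217) - 29833) = (-1/3*185 + 20385)*(98 - 29833) = (-185/3 + 20385)*(-29735) = (60970/3)*(-29735) = -1812942950/3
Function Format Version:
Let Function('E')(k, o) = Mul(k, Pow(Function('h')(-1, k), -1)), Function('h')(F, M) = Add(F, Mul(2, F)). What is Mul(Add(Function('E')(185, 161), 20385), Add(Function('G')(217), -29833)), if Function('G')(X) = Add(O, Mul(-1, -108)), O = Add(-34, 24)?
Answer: Rational(-1812942950, 3) ≈ -6.0431e+8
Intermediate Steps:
O = -10
Function('h')(F, M) = Mul(3, F)
Function('G')(X) = 98 (Function('G')(X) = Add(-10, Mul(-1, -108)) = Add(-10, 108) = 98)
Function('E')(k, o) = Mul(Rational(-1, 3), k) (Function('E')(k, o) = Mul(k, Pow(Mul(3, -1), -1)) = Mul(k, Pow(-3, -1)) = Mul(k, Rational(-1, 3)) = Mul(Rational(-1, 3), k))
Mul(Add(Function('E')(185, 161), 20385), Add(Function('G')(217), -29833)) = Mul(Add(Mul(Rational(-1, 3), 185), 20385), Add(98, -29833)) = Mul(Add(Rational(-185, 3), 20385), -29735) = Mul(Rational(60970, 3), -29735) = Rational(-1812942950, 3)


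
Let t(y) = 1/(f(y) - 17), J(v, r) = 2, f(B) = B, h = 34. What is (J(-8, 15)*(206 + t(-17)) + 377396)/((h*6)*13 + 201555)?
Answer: 6422735/3471519 ≈ 1.8501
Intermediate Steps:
t(y) = 1/(-17 + y) (t(y) = 1/(y - 17) = 1/(-17 + y))
(J(-8, 15)*(206 + t(-17)) + 377396)/((h*6)*13 + 201555) = (2*(206 + 1/(-17 - 17)) + 377396)/((34*6)*13 + 201555) = (2*(206 + 1/(-34)) + 377396)/(204*13 + 201555) = (2*(206 - 1/34) + 377396)/(2652 + 201555) = (2*(7003/34) + 377396)/204207 = (7003/17 + 377396)*(1/204207) = (6422735/17)*(1/204207) = 6422735/3471519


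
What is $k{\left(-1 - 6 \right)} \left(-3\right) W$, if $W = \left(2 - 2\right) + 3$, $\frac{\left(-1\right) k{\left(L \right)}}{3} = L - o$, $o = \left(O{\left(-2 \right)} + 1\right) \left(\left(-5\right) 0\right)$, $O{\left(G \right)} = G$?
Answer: $-189$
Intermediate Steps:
$o = 0$ ($o = \left(-2 + 1\right) \left(\left(-5\right) 0\right) = \left(-1\right) 0 = 0$)
$k{\left(L \right)} = - 3 L$ ($k{\left(L \right)} = - 3 \left(L - 0\right) = - 3 \left(L + 0\right) = - 3 L$)
$W = 3$ ($W = 0 + 3 = 3$)
$k{\left(-1 - 6 \right)} \left(-3\right) W = - 3 \left(-1 - 6\right) \left(-3\right) 3 = \left(-3\right) \left(-7\right) \left(-3\right) 3 = 21 \left(-3\right) 3 = \left(-63\right) 3 = -189$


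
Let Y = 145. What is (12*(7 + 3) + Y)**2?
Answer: 70225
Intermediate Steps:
(12*(7 + 3) + Y)**2 = (12*(7 + 3) + 145)**2 = (12*10 + 145)**2 = (120 + 145)**2 = 265**2 = 70225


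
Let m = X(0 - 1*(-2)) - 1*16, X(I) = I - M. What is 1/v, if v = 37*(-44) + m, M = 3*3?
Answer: -1/1651 ≈ -0.00060569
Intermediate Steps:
M = 9
X(I) = -9 + I (X(I) = I - 1*9 = I - 9 = -9 + I)
m = -23 (m = (-9 + (0 - 1*(-2))) - 1*16 = (-9 + (0 + 2)) - 16 = (-9 + 2) - 16 = -7 - 16 = -23)
v = -1651 (v = 37*(-44) - 23 = -1628 - 23 = -1651)
1/v = 1/(-1651) = -1/1651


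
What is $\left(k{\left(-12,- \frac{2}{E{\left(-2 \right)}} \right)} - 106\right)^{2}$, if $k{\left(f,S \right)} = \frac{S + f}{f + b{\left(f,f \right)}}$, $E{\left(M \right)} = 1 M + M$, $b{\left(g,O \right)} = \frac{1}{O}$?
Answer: $\frac{232013824}{21025} \approx 11035.0$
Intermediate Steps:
$E{\left(M \right)} = 2 M$ ($E{\left(M \right)} = M + M = 2 M$)
$k{\left(f,S \right)} = \frac{S + f}{f + \frac{1}{f}}$
$\left(k{\left(-12,- \frac{2}{E{\left(-2 \right)}} \right)} - 106\right)^{2} = \left(- \frac{12 \left(- \frac{2}{2 \left(-2\right)} - 12\right)}{1 + \left(-12\right)^{2}} - 106\right)^{2} = \left(- \frac{12 \left(- \frac{2}{-4} - 12\right)}{1 + 144} - 106\right)^{2} = \left(- \frac{12 \left(\left(-2\right) \left(- \frac{1}{4}\right) - 12\right)}{145} - 106\right)^{2} = \left(\left(-12\right) \frac{1}{145} \left(\frac{1}{2} - 12\right) - 106\right)^{2} = \left(\left(-12\right) \frac{1}{145} \left(- \frac{23}{2}\right) - 106\right)^{2} = \left(\frac{138}{145} - 106\right)^{2} = \left(- \frac{15232}{145}\right)^{2} = \frac{232013824}{21025}$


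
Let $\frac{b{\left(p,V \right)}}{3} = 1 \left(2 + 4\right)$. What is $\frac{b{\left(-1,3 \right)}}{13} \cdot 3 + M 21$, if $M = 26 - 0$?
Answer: $\frac{7152}{13} \approx 550.15$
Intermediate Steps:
$M = 26$ ($M = 26 + 0 = 26$)
$b{\left(p,V \right)} = 18$ ($b{\left(p,V \right)} = 3 \cdot 1 \left(2 + 4\right) = 3 \cdot 1 \cdot 6 = 3 \cdot 6 = 18$)
$\frac{b{\left(-1,3 \right)}}{13} \cdot 3 + M 21 = \frac{18}{13} \cdot 3 + 26 \cdot 21 = 18 \cdot \frac{1}{13} \cdot 3 + 546 = \frac{18}{13} \cdot 3 + 546 = \frac{54}{13} + 546 = \frac{7152}{13}$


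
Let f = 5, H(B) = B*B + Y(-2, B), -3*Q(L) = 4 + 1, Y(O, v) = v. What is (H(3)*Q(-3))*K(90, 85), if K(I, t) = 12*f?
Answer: -1200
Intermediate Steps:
Q(L) = -5/3 (Q(L) = -(4 + 1)/3 = -1/3*5 = -5/3)
H(B) = B + B**2 (H(B) = B*B + B = B**2 + B = B + B**2)
K(I, t) = 60 (K(I, t) = 12*5 = 60)
(H(3)*Q(-3))*K(90, 85) = ((3*(1 + 3))*(-5/3))*60 = ((3*4)*(-5/3))*60 = (12*(-5/3))*60 = -20*60 = -1200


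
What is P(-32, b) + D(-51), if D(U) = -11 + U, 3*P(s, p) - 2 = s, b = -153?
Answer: -72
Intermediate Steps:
P(s, p) = ⅔ + s/3
P(-32, b) + D(-51) = (⅔ + (⅓)*(-32)) + (-11 - 51) = (⅔ - 32/3) - 62 = -10 - 62 = -72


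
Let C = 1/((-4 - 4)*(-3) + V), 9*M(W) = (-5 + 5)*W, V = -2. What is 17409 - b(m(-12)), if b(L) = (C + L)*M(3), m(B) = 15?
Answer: 17409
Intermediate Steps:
M(W) = 0 (M(W) = ((-5 + 5)*W)/9 = (0*W)/9 = (1/9)*0 = 0)
C = 1/22 (C = 1/((-4 - 4)*(-3) - 2) = 1/(-8*(-3) - 2) = 1/(24 - 2) = 1/22 ≈ 0.045455)
b(L) = 0 (b(L) = (1/22 + L)*0 = 0)
17409 - b(m(-12)) = 17409 - 1*0 = 17409 + 0 = 17409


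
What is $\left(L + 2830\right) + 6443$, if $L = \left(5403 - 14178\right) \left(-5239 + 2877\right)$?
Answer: $20735823$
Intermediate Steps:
$L = 20726550$ ($L = \left(-8775\right) \left(-2362\right) = 20726550$)
$\left(L + 2830\right) + 6443 = \left(20726550 + 2830\right) + 6443 = 20729380 + 6443 = 20735823$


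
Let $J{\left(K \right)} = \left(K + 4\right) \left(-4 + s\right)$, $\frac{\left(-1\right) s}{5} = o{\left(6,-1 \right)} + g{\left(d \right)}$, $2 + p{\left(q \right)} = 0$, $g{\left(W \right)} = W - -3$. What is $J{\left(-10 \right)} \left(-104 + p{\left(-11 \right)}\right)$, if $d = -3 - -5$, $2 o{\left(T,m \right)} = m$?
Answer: $-16854$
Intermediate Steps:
$o{\left(T,m \right)} = \frac{m}{2}$
$d = 2$ ($d = -3 + 5 = 2$)
$g{\left(W \right)} = 3 + W$ ($g{\left(W \right)} = W + 3 = 3 + W$)
$p{\left(q \right)} = -2$ ($p{\left(q \right)} = -2 + 0 = -2$)
$s = - \frac{45}{2}$ ($s = - 5 \left(\frac{1}{2} \left(-1\right) + \left(3 + 2\right)\right) = - 5 \left(- \frac{1}{2} + 5\right) = \left(-5\right) \frac{9}{2} = - \frac{45}{2} \approx -22.5$)
$J{\left(K \right)} = -106 - \frac{53 K}{2}$ ($J{\left(K \right)} = \left(K + 4\right) \left(-4 - \frac{45}{2}\right) = \left(4 + K\right) \left(- \frac{53}{2}\right) = -106 - \frac{53 K}{2}$)
$J{\left(-10 \right)} \left(-104 + p{\left(-11 \right)}\right) = \left(-106 - -265\right) \left(-104 - 2\right) = \left(-106 + 265\right) \left(-106\right) = 159 \left(-106\right) = -16854$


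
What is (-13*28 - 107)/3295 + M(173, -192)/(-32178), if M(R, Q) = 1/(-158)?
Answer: -2394619109/16752188580 ≈ -0.14294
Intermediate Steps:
M(R, Q) = -1/158
(-13*28 - 107)/3295 + M(173, -192)/(-32178) = (-13*28 - 107)/3295 - 1/158/(-32178) = (-364 - 107)*(1/3295) - 1/158*(-1/32178) = -471*1/3295 + 1/5084124 = -471/3295 + 1/5084124 = -2394619109/16752188580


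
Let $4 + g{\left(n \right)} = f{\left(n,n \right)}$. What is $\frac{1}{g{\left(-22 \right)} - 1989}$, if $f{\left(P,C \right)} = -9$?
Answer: $- \frac{1}{2002} \approx -0.0004995$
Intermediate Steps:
$g{\left(n \right)} = -13$ ($g{\left(n \right)} = -4 - 9 = -13$)
$\frac{1}{g{\left(-22 \right)} - 1989} = \frac{1}{-13 - 1989} = \frac{1}{-2002} = - \frac{1}{2002}$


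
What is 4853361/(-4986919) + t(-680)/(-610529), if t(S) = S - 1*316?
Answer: -2958150666645/3044658670151 ≈ -0.97159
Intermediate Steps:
t(S) = -316 + S (t(S) = S - 316 = -316 + S)
4853361/(-4986919) + t(-680)/(-610529) = 4853361/(-4986919) + (-316 - 680)/(-610529) = 4853361*(-1/4986919) - 996*(-1/610529) = -4853361/4986919 + 996/610529 = -2958150666645/3044658670151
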